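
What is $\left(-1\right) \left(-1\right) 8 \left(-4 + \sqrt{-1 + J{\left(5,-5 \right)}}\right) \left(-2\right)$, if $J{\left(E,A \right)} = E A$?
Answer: $64 - 16 i \sqrt{26} \approx 64.0 - 81.584 i$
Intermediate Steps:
$J{\left(E,A \right)} = A E$
$\left(-1\right) \left(-1\right) 8 \left(-4 + \sqrt{-1 + J{\left(5,-5 \right)}}\right) \left(-2\right) = \left(-1\right) \left(-1\right) 8 \left(-4 + \sqrt{-1 - 25}\right) \left(-2\right) = 1 \cdot 8 \left(-4 + \sqrt{-1 - 25}\right) \left(-2\right) = 8 \left(-4 + \sqrt{-26}\right) \left(-2\right) = 8 \left(-4 + i \sqrt{26}\right) \left(-2\right) = 8 \left(8 - 2 i \sqrt{26}\right) = 64 - 16 i \sqrt{26}$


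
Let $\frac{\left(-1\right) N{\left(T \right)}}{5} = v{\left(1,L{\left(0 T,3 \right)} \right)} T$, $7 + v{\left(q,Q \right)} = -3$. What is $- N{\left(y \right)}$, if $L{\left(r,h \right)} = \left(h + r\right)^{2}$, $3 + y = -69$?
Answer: $3600$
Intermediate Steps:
$y = -72$ ($y = -3 - 69 = -72$)
$v{\left(q,Q \right)} = -10$ ($v{\left(q,Q \right)} = -7 - 3 = -10$)
$N{\left(T \right)} = 50 T$ ($N{\left(T \right)} = - 5 \left(- 10 T\right) = 50 T$)
$- N{\left(y \right)} = - 50 \left(-72\right) = \left(-1\right) \left(-3600\right) = 3600$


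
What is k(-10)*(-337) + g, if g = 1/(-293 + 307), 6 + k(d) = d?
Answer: 75489/14 ≈ 5392.1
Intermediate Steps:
k(d) = -6 + d
g = 1/14 ≈ 0.071429
k(-10)*(-337) + g = (-6 - 10)*(-337) + 1/14 = -16*(-337) + 1/14 = 5392 + 1/14 = 75489/14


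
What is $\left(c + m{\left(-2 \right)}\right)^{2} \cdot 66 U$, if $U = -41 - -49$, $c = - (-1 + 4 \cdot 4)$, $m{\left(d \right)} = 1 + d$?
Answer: $135168$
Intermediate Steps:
$c = -15$ ($c = - (-1 + 16) = \left(-1\right) 15 = -15$)
$U = 8$ ($U = -41 + 49 = 8$)
$\left(c + m{\left(-2 \right)}\right)^{2} \cdot 66 U = \left(-15 + \left(1 - 2\right)\right)^{2} \cdot 66 \cdot 8 = \left(-15 - 1\right)^{2} \cdot 66 \cdot 8 = \left(-16\right)^{2} \cdot 66 \cdot 8 = 256 \cdot 66 \cdot 8 = 16896 \cdot 8 = 135168$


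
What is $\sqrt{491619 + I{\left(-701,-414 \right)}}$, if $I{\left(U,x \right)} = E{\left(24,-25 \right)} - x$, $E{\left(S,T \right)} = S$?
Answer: $3 \sqrt{54673} \approx 701.47$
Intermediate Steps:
$I{\left(U,x \right)} = 24 - x$
$\sqrt{491619 + I{\left(-701,-414 \right)}} = \sqrt{491619 + \left(24 - -414\right)} = \sqrt{491619 + \left(24 + 414\right)} = \sqrt{491619 + 438} = \sqrt{492057} = 3 \sqrt{54673}$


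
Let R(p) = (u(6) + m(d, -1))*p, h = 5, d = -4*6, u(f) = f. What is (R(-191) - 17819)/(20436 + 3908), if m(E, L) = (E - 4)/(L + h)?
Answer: -4407/6086 ≈ -0.72412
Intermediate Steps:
d = -24
m(E, L) = (-4 + E)/(5 + L) (m(E, L) = (E - 4)/(L + 5) = (-4 + E)/(5 + L))
R(p) = -p (R(p) = (6 + (-4 - 24)/(5 - 1))*p = (6 - 28/4)*p = (6 + (1/4)*(-28))*p = (6 - 7)*p = -p)
(R(-191) - 17819)/(20436 + 3908) = (-1*(-191) - 17819)/(20436 + 3908) = (191 - 17819)/24344 = -17628*1/24344 = -4407/6086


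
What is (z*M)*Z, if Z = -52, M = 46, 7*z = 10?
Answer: -23920/7 ≈ -3417.1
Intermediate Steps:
z = 10/7 (z = (1/7)*10 = 10/7 ≈ 1.4286)
(z*M)*Z = ((10/7)*46)*(-52) = (460/7)*(-52) = -23920/7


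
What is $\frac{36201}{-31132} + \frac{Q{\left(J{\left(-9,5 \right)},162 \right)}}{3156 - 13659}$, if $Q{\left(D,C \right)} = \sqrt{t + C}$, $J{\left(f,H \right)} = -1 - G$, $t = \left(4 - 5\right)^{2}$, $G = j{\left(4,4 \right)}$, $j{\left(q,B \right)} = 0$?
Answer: $- \frac{36201}{31132} - \frac{\sqrt{163}}{10503} \approx -1.164$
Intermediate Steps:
$G = 0$
$t = 1$ ($t = \left(-1\right)^{2} = 1$)
$J{\left(f,H \right)} = -1$ ($J{\left(f,H \right)} = -1 - 0 = -1 + 0 = -1$)
$Q{\left(D,C \right)} = \sqrt{1 + C}$
$\frac{36201}{-31132} + \frac{Q{\left(J{\left(-9,5 \right)},162 \right)}}{3156 - 13659} = \frac{36201}{-31132} + \frac{\sqrt{1 + 162}}{3156 - 13659} = 36201 \left(- \frac{1}{31132}\right) + \frac{\sqrt{163}}{-10503} = - \frac{36201}{31132} + \sqrt{163} \left(- \frac{1}{10503}\right) = - \frac{36201}{31132} - \frac{\sqrt{163}}{10503}$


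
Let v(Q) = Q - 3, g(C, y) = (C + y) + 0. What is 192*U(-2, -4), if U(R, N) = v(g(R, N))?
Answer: -1728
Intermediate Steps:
g(C, y) = C + y
v(Q) = -3 + Q
U(R, N) = -3 + N + R (U(R, N) = -3 + (R + N) = -3 + (N + R) = -3 + N + R)
192*U(-2, -4) = 192*(-3 - 4 - 2) = 192*(-9) = -1728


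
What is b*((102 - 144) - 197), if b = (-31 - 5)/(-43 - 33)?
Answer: -2151/19 ≈ -113.21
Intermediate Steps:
b = 9/19 (b = -36/(-76) = -36*(-1/76) = 9/19 ≈ 0.47368)
b*((102 - 144) - 197) = 9*((102 - 144) - 197)/19 = 9*(-42 - 197)/19 = (9/19)*(-239) = -2151/19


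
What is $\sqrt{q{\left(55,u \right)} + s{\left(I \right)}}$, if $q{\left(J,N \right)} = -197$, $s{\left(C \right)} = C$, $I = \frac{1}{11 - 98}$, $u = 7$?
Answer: $\frac{2 i \sqrt{372795}}{87} \approx 14.036 i$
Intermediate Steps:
$I = - \frac{1}{87}$ ($I = \frac{1}{-87} = - \frac{1}{87} \approx -0.011494$)
$\sqrt{q{\left(55,u \right)} + s{\left(I \right)}} = \sqrt{-197 - \frac{1}{87}} = \sqrt{- \frac{17140}{87}} = \frac{2 i \sqrt{372795}}{87}$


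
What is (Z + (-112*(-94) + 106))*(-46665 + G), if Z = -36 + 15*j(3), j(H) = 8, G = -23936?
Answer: -756701518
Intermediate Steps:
Z = 84 (Z = -36 + 15*8 = -36 + 120 = 84)
(Z + (-112*(-94) + 106))*(-46665 + G) = (84 + (-112*(-94) + 106))*(-46665 - 23936) = (84 + (10528 + 106))*(-70601) = (84 + 10634)*(-70601) = 10718*(-70601) = -756701518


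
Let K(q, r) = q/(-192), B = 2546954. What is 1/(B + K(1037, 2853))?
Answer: 192/489014131 ≈ 3.9263e-7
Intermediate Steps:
K(q, r) = -q/192 (K(q, r) = q*(-1/192) = -q/192)
1/(B + K(1037, 2853)) = 1/(2546954 - 1/192*1037) = 1/(2546954 - 1037/192) = 1/(489014131/192) = 192/489014131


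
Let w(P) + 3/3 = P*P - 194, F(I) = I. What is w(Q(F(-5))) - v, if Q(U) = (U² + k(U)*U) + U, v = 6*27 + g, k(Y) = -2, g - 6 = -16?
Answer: 553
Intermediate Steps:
g = -10 (g = 6 - 16 = -10)
v = 152 (v = 6*27 - 10 = 162 - 10 = 152)
Q(U) = U² - U (Q(U) = (U² - 2*U) + U = U² - U)
w(P) = -195 + P² (w(P) = -1 + (P*P - 194) = -1 + (P² - 194) = -1 + (-194 + P²) = -195 + P²)
w(Q(F(-5))) - v = (-195 + (-5*(-1 - 5))²) - 1*152 = (-195 + (-5*(-6))²) - 152 = (-195 + 30²) - 152 = (-195 + 900) - 152 = 705 - 152 = 553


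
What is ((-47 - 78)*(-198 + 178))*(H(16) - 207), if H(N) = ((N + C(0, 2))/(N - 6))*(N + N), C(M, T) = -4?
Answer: -421500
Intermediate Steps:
H(N) = 2*N*(-4 + N)/(-6 + N) (H(N) = ((N - 4)/(N - 6))*(N + N) = ((-4 + N)/(-6 + N))*(2*N) = 2*N*(-4 + N)/(-6 + N))
((-47 - 78)*(-198 + 178))*(H(16) - 207) = ((-47 - 78)*(-198 + 178))*(2*16*(-4 + 16)/(-6 + 16) - 207) = (-125*(-20))*(2*16*12/10 - 207) = 2500*(2*16*(⅒)*12 - 207) = 2500*(192/5 - 207) = 2500*(-843/5) = -421500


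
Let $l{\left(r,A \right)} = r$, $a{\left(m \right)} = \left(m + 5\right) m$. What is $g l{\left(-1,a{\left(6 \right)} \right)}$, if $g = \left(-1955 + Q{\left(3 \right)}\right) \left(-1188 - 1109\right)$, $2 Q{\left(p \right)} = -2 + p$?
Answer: $- \frac{8978973}{2} \approx -4.4895 \cdot 10^{6}$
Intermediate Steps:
$a{\left(m \right)} = m \left(5 + m\right)$ ($a{\left(m \right)} = \left(5 + m\right) m = m \left(5 + m\right)$)
$Q{\left(p \right)} = -1 + \frac{p}{2}$ ($Q{\left(p \right)} = \frac{-2 + p}{2} = -1 + \frac{p}{2}$)
$g = \frac{8978973}{2}$ ($g = \left(-1955 + \left(-1 + \frac{1}{2} \cdot 3\right)\right) \left(-1188 - 1109\right) = \left(-1955 + \left(-1 + \frac{3}{2}\right)\right) \left(-2297\right) = \left(-1955 + \frac{1}{2}\right) \left(-2297\right) = \left(- \frac{3909}{2}\right) \left(-2297\right) = \frac{8978973}{2} \approx 4.4895 \cdot 10^{6}$)
$g l{\left(-1,a{\left(6 \right)} \right)} = \frac{8978973}{2} \left(-1\right) = - \frac{8978973}{2}$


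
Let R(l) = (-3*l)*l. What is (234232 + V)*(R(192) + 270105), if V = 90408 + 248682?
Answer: 91452312186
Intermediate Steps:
R(l) = -3*l**2
V = 339090
(234232 + V)*(R(192) + 270105) = (234232 + 339090)*(-3*192**2 + 270105) = 573322*(-3*36864 + 270105) = 573322*(-110592 + 270105) = 573322*159513 = 91452312186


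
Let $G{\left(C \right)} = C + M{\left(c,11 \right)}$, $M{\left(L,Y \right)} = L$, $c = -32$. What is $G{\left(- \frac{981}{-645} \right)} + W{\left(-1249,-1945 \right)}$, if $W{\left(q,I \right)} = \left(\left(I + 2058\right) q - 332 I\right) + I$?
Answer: $\frac{108064917}{215} \approx 5.0263 \cdot 10^{5}$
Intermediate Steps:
$G{\left(C \right)} = -32 + C$ ($G{\left(C \right)} = C - 32 = -32 + C$)
$W{\left(q,I \right)} = - 331 I + q \left(2058 + I\right)$ ($W{\left(q,I \right)} = \left(\left(2058 + I\right) q - 332 I\right) + I = \left(q \left(2058 + I\right) - 332 I\right) + I = \left(- 332 I + q \left(2058 + I\right)\right) + I = - 331 I + q \left(2058 + I\right)$)
$G{\left(- \frac{981}{-645} \right)} + W{\left(-1249,-1945 \right)} = \left(-32 - \frac{981}{-645}\right) - -502658 = \left(-32 - - \frac{327}{215}\right) + \left(643795 - 2570442 + 2429305\right) = \left(-32 + \frac{327}{215}\right) + 502658 = - \frac{6553}{215} + 502658 = \frac{108064917}{215}$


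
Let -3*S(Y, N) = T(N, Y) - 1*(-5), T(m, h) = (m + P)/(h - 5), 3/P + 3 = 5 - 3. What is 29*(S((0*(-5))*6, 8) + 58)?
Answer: 4930/3 ≈ 1643.3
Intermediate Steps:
P = -3 (P = 3/(-3 + (5 - 3)) = 3/(-3 + 2) = 3/(-1) = 3*(-1) = -3)
T(m, h) = (-3 + m)/(-5 + h) (T(m, h) = (m - 3)/(h - 5) = (-3 + m)/(-5 + h))
S(Y, N) = -5/3 - (-3 + N)/(3*(-5 + Y)) (S(Y, N) = -((-3 + N)/(-5 + Y) - 1*(-5))/3 = -((-3 + N)/(-5 + Y) + 5)/3 = -(5 + (-3 + N)/(-5 + Y))/3 = -5/3 - (-3 + N)/(3*(-5 + Y)))
29*(S((0*(-5))*6, 8) + 58) = 29*((28 - 1*8 - 5*0*(-5)*6)/(3*(-5 + (0*(-5))*6)) + 58) = 29*((28 - 8 - 0*6)/(3*(-5 + 0*6)) + 58) = 29*((28 - 8 - 5*0)/(3*(-5 + 0)) + 58) = 29*((1/3)*(28 - 8 + 0)/(-5) + 58) = 29*((1/3)*(-1/5)*20 + 58) = 29*(-4/3 + 58) = 29*(170/3) = 4930/3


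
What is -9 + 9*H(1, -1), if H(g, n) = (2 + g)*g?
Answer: 18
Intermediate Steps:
H(g, n) = g*(2 + g)
-9 + 9*H(1, -1) = -9 + 9*(1*(2 + 1)) = -9 + 9*(1*3) = -9 + 9*3 = -9 + 27 = 18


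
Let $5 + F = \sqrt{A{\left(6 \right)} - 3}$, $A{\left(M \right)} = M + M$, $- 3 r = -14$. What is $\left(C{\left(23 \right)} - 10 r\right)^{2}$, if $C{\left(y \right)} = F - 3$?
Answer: $\frac{24025}{9} \approx 2669.4$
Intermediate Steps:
$r = \frac{14}{3}$ ($r = \left(- \frac{1}{3}\right) \left(-14\right) = \frac{14}{3} \approx 4.6667$)
$A{\left(M \right)} = 2 M$
$F = -2$ ($F = -5 + \sqrt{2 \cdot 6 - 3} = -5 + \sqrt{12 - 3} = -5 + \sqrt{9} = -5 + 3 = -2$)
$C{\left(y \right)} = -5$ ($C{\left(y \right)} = -2 - 3 = -5$)
$\left(C{\left(23 \right)} - 10 r\right)^{2} = \left(-5 - \frac{140}{3}\right)^{2} = \left(- \frac{155}{3}\right)^{2} = \frac{24025}{9}$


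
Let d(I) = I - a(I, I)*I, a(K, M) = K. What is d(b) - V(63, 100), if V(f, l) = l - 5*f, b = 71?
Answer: -4755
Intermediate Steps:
d(I) = I - I² (d(I) = I - I*I = I - I²)
d(b) - V(63, 100) = 71*(1 - 1*71) - (100 - 5*63) = 71*(1 - 71) - (100 - 315) = 71*(-70) - 1*(-215) = -4970 + 215 = -4755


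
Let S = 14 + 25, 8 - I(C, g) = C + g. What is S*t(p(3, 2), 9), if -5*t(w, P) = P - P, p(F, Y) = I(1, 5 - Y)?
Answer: 0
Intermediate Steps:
I(C, g) = 8 - C - g (I(C, g) = 8 - (C + g) = 8 + (-C - g) = 8 - C - g)
p(F, Y) = 2 + Y (p(F, Y) = 8 - 1*1 - (5 - Y) = 8 - 1 + (-5 + Y) = 2 + Y)
t(w, P) = 0 (t(w, P) = -(P - P)/5 = -⅕*0 = 0)
S = 39
S*t(p(3, 2), 9) = 39*0 = 0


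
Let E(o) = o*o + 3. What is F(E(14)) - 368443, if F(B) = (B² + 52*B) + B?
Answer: -318295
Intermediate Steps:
E(o) = 3 + o² (E(o) = o² + 3 = 3 + o²)
F(B) = B² + 53*B
F(E(14)) - 368443 = (3 + 14²)*(53 + (3 + 14²)) - 368443 = (3 + 196)*(53 + (3 + 196)) - 368443 = 199*(53 + 199) - 368443 = 199*252 - 368443 = 50148 - 368443 = -318295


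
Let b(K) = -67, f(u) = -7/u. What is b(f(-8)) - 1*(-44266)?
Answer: 44199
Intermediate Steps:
b(f(-8)) - 1*(-44266) = -67 - 1*(-44266) = -67 + 44266 = 44199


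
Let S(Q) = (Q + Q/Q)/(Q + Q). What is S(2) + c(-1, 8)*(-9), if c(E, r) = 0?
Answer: ¾ ≈ 0.75000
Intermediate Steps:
S(Q) = (1 + Q)/(2*Q) (S(Q) = (Q + 1)/((2*Q)) = (1 + Q)*(1/(2*Q)) = (1 + Q)/(2*Q))
S(2) + c(-1, 8)*(-9) = (½)*(1 + 2)/2 + 0*(-9) = (½)*(½)*3 + 0 = ¾ + 0 = ¾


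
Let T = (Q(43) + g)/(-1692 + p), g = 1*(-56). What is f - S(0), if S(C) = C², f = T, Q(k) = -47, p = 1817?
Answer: -103/125 ≈ -0.82400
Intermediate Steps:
g = -56
T = -103/125 (T = (-47 - 56)/(-1692 + 1817) = -103/125 ≈ -0.82400)
f = -103/125 ≈ -0.82400
f - S(0) = -103/125 - 1*0² = -103/125 - 1*0 = -103/125 + 0 = -103/125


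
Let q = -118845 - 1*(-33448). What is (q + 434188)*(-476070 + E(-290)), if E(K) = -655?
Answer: -166277389475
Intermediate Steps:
q = -85397 (q = -118845 + 33448 = -85397)
(q + 434188)*(-476070 + E(-290)) = (-85397 + 434188)*(-476070 - 655) = 348791*(-476725) = -166277389475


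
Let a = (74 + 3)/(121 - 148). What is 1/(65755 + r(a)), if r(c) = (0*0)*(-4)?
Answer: 1/65755 ≈ 1.5208e-5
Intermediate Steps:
a = -77/27 (a = 77/(-27) = 77*(-1/27) = -77/27 ≈ -2.8519)
r(c) = 0 (r(c) = 0*(-4) = 0)
1/(65755 + r(a)) = 1/(65755 + 0) = 1/65755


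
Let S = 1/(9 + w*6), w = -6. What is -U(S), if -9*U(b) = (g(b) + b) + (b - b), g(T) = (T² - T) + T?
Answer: -26/6561 ≈ -0.0039628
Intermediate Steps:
g(T) = T²
S = -1/27 (S = 1/(9 - 6*6) = 1/(9 - 36) = 1/(-27) = -1/27 ≈ -0.037037)
U(b) = -b/9 - b²/9 (U(b) = -((b² + b) + (b - b))/9 = -((b + b²) + 0)/9 = -(b + b²)/9 = -b/9 - b²/9)
-U(S) = -(-1)*(-1 - 1*(-1/27))/(9*27) = -(-1)*(-1 + 1/27)/(9*27) = -(-1)*(-26)/(9*27*27) = -1*26/6561 = -26/6561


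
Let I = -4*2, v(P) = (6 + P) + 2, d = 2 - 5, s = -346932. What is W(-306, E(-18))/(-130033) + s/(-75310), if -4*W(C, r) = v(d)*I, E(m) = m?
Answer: 1326819284/288023095 ≈ 4.6066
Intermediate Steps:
d = -3
v(P) = 8 + P
I = -8
W(C, r) = 10 (W(C, r) = -(8 - 3)*(-8)/4 = -5*(-8)/4 = -¼*(-40) = 10)
W(-306, E(-18))/(-130033) + s/(-75310) = 10/(-130033) - 346932/(-75310) = 10*(-1/130033) - 346932*(-1/75310) = -10/130033 + 173466/37655 = 1326819284/288023095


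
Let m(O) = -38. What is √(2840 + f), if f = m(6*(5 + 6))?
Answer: √2802 ≈ 52.934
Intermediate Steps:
f = -38
√(2840 + f) = √(2840 - 38) = √2802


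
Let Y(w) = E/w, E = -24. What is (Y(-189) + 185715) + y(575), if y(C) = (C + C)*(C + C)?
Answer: 95017553/63 ≈ 1.5082e+6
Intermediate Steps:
y(C) = 4*C² (y(C) = (2*C)*(2*C) = 4*C²)
Y(w) = -24/w
(Y(-189) + 185715) + y(575) = (-24/(-189) + 185715) + 4*575² = (-24*(-1/189) + 185715) + 4*330625 = (8/63 + 185715) + 1322500 = 11700053/63 + 1322500 = 95017553/63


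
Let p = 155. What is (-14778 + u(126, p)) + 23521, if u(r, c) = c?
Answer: 8898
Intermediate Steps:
(-14778 + u(126, p)) + 23521 = (-14778 + 155) + 23521 = -14623 + 23521 = 8898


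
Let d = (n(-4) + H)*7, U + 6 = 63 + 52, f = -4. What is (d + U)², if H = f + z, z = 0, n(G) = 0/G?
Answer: 6561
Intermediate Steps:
n(G) = 0
U = 109 (U = -6 + (63 + 52) = -6 + 115 = 109)
H = -4 (H = -4 + 0 = -4)
d = -28 (d = (0 - 4)*7 = -4*7 = -28)
(d + U)² = (-28 + 109)² = 81² = 6561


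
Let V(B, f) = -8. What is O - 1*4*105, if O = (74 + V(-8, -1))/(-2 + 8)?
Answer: -409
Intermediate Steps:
O = 11 (O = (74 - 8)/(-2 + 8) = 66/6 = 66*(⅙) = 11)
O - 1*4*105 = 11 - 1*4*105 = 11 - 4*105 = 11 - 420 = -409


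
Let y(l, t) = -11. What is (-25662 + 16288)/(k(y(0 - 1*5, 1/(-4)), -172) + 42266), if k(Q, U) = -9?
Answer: -9374/42257 ≈ -0.22183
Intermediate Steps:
(-25662 + 16288)/(k(y(0 - 1*5, 1/(-4)), -172) + 42266) = (-25662 + 16288)/(-9 + 42266) = -9374/42257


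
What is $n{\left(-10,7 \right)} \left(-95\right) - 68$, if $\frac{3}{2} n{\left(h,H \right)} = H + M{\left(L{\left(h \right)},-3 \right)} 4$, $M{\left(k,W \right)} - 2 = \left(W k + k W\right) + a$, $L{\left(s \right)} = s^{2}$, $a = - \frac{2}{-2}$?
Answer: $\frac{452186}{3} \approx 1.5073 \cdot 10^{5}$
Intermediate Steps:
$a = 1$ ($a = \left(-2\right) \left(- \frac{1}{2}\right) = 1$)
$M{\left(k,W \right)} = 3 + 2 W k$ ($M{\left(k,W \right)} = 2 + \left(\left(W k + k W\right) + 1\right) = 2 + \left(\left(W k + W k\right) + 1\right) = 2 + \left(2 W k + 1\right) = 2 + \left(1 + 2 W k\right) = 3 + 2 W k$)
$n{\left(h,H \right)} = 8 - 16 h^{2} + \frac{2 H}{3}$ ($n{\left(h,H \right)} = \frac{2 \left(H + \left(3 + 2 \left(-3\right) h^{2}\right) 4\right)}{3} = \frac{2 \left(H + \left(3 - 6 h^{2}\right) 4\right)}{3} = \frac{2 \left(H - \left(-12 + 24 h^{2}\right)\right)}{3} = \frac{2 \left(12 + H - 24 h^{2}\right)}{3} = 8 - 16 h^{2} + \frac{2 H}{3}$)
$n{\left(-10,7 \right)} \left(-95\right) - 68 = \left(8 - 16 \left(-10\right)^{2} + \frac{2}{3} \cdot 7\right) \left(-95\right) - 68 = \left(8 - 1600 + \frac{14}{3}\right) \left(-95\right) - 68 = \left(- \frac{4762}{3}\right) \left(-95\right) - 68 = \frac{452390}{3} - 68 = \frac{452186}{3}$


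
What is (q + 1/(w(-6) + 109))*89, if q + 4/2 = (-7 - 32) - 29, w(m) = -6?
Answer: -641601/103 ≈ -6229.1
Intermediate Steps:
q = -70 (q = -2 + ((-7 - 32) - 29) = -2 + (-39 - 29) = -2 - 68 = -70)
(q + 1/(w(-6) + 109))*89 = (-70 + 1/(-6 + 109))*89 = (-70 + 1/103)*89 = -7209/103*89 = -641601/103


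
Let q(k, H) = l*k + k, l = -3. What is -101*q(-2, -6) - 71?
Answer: -475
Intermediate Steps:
q(k, H) = -2*k (q(k, H) = -3*k + k = -2*k)
-101*q(-2, -6) - 71 = -(-202)*(-2) - 71 = -101*4 - 71 = -404 - 71 = -475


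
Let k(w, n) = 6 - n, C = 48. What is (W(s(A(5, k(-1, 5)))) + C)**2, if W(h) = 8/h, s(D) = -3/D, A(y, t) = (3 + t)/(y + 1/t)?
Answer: 173056/81 ≈ 2136.5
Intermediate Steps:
A(y, t) = (3 + t)/(y + 1/t)
(W(s(A(5, k(-1, 5)))) + C)**2 = (8/((-3*(1 + (6 - 1*5)*5)/((3 + (6 - 1*5))*(6 - 1*5)))) + 48)**2 = (8/((-3*(1 + (6 - 5)*5)/((3 + (6 - 5))*(6 - 5)))) + 48)**2 = (8/((-3*(1 + 1*5)/(3 + 1))) + 48)**2 = (8/((-3/(1*4/(1 + 5)))) + 48)**2 = (8/((-3/(1*4/6))) + 48)**2 = (8/((-3/(1*(1/6)*4))) + 48)**2 = (8/((-3/2/3)) + 48)**2 = (8/((-3*3/2)) + 48)**2 = (8/(-9/2) + 48)**2 = (8*(-2/9) + 48)**2 = (-16/9 + 48)**2 = (416/9)**2 = 173056/81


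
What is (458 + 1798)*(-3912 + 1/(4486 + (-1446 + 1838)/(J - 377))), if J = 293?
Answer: -29662409700/3361 ≈ -8.8255e+6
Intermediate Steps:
(458 + 1798)*(-3912 + 1/(4486 + (-1446 + 1838)/(J - 377))) = (458 + 1798)*(-3912 + 1/(4486 + (-1446 + 1838)/(293 - 377))) = 2256*(-3912 + 1/(4486 + 392/(-84))) = 2256*(-3912 + 1/(4486 + 392*(-1/84))) = 2256*(-3912 + 1/(4486 - 14/3)) = 2256*(-3912 + 1/(13444/3)) = 2256*(-3912 + 3/13444) = 2256*(-52592925/13444) = -29662409700/3361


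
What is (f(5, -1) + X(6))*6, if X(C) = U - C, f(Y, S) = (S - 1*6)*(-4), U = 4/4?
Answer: 138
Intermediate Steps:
U = 1 (U = 4*(1/4) = 1)
f(Y, S) = 24 - 4*S (f(Y, S) = (S - 6)*(-4) = (-6 + S)*(-4) = 24 - 4*S)
X(C) = 1 - C
(f(5, -1) + X(6))*6 = ((24 - 4*(-1)) + (1 - 1*6))*6 = ((24 + 4) + (1 - 6))*6 = (28 - 5)*6 = 23*6 = 138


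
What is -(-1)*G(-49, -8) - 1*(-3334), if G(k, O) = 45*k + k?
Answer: 1080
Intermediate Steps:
G(k, O) = 46*k
-(-1)*G(-49, -8) - 1*(-3334) = -(-1)*46*(-49) - 1*(-3334) = -(-1)*(-2254) + 3334 = -1*2254 + 3334 = -2254 + 3334 = 1080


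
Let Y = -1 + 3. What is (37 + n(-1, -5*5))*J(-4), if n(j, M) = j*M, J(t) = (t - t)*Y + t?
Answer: -248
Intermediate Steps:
Y = 2
J(t) = t (J(t) = (t - t)*2 + t = 0*2 + t = 0 + t = t)
n(j, M) = M*j
(37 + n(-1, -5*5))*J(-4) = (37 - 5*5*(-1))*(-4) = (37 - 25*(-1))*(-4) = (37 + 25)*(-4) = 62*(-4) = -248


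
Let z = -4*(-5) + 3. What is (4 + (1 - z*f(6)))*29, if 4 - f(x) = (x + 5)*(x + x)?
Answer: 85521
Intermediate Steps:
z = 23 (z = 20 + 3 = 23)
f(x) = 4 - 2*x*(5 + x) (f(x) = 4 - (x + 5)*(x + x) = 4 - (5 + x)*2*x = 4 - 2*x*(5 + x))
(4 + (1 - z*f(6)))*29 = (4 + (1 - 23*(4 - 10*6 - 2*6²)))*29 = (4 + (1 - 23*(4 - 60 - 2*36)))*29 = (4 + (1 - 23*(4 - 60 - 72)))*29 = (4 + (1 - 23*(-128)))*29 = (4 + (1 - 1*(-2944)))*29 = (4 + (1 + 2944))*29 = (4 + 2945)*29 = 2949*29 = 85521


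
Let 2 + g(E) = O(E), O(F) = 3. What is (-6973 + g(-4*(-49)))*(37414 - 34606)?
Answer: -19577376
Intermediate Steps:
g(E) = 1 (g(E) = -2 + 3 = 1)
(-6973 + g(-4*(-49)))*(37414 - 34606) = (-6973 + 1)*(37414 - 34606) = -6972*2808 = -19577376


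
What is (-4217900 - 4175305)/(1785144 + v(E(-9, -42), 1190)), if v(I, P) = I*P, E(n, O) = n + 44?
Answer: -8393205/1826794 ≈ -4.5945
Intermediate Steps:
E(n, O) = 44 + n
(-4217900 - 4175305)/(1785144 + v(E(-9, -42), 1190)) = (-4217900 - 4175305)/(1785144 + (44 - 9)*1190) = -8393205/(1785144 + 35*1190) = -8393205/(1785144 + 41650) = -8393205/1826794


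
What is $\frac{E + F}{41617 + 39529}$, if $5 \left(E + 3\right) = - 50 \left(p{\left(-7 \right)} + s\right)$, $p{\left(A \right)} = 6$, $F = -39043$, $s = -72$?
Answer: $- \frac{19193}{40573} \approx -0.47305$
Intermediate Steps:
$E = 657$ ($E = -3 + \frac{\left(-50\right) \left(6 - 72\right)}{5} = -3 + \frac{\left(-50\right) \left(-66\right)}{5} = -3 + \frac{1}{5} \cdot 3300 = -3 + 660 = 657$)
$\frac{E + F}{41617 + 39529} = \frac{657 - 39043}{41617 + 39529} = - \frac{38386}{81146} = \left(-38386\right) \frac{1}{81146} = - \frac{19193}{40573}$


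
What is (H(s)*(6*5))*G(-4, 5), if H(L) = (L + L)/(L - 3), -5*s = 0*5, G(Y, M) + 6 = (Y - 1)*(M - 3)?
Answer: 0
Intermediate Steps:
G(Y, M) = -6 + (-1 + Y)*(-3 + M) (G(Y, M) = -6 + (Y - 1)*(M - 3) = -6 + (-1 + Y)*(-3 + M))
s = 0 (s = -0*5 = -1/5*0 = 0)
H(L) = 2*L/(-3 + L) (H(L) = (2*L)/(-3 + L) = 2*L/(-3 + L))
(H(s)*(6*5))*G(-4, 5) = ((2*0/(-3 + 0))*(6*5))*(-3 - 1*5 - 3*(-4) + 5*(-4)) = ((2*0/(-3))*30)*(-3 - 5 + 12 - 20) = ((2*0*(-1/3))*30)*(-16) = (0*30)*(-16) = 0*(-16) = 0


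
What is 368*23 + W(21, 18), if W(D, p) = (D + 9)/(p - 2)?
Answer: 67727/8 ≈ 8465.9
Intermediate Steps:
W(D, p) = (9 + D)/(-2 + p)
368*23 + W(21, 18) = 368*23 + (9 + 21)/(-2 + 18) = 8464 + 30/16 = 8464 + (1/16)*30 = 8464 + 15/8 = 67727/8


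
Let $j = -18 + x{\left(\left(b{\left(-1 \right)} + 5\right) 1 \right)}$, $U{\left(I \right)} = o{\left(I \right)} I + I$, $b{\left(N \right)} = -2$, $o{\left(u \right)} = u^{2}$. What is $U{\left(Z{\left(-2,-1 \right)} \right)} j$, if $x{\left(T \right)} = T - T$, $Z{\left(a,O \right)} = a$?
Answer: $180$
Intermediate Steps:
$U{\left(I \right)} = I + I^{3}$ ($U{\left(I \right)} = I^{2} I + I = I^{3} + I = I + I^{3}$)
$x{\left(T \right)} = 0$
$j = -18$ ($j = -18 + 0 = -18$)
$U{\left(Z{\left(-2,-1 \right)} \right)} j = \left(-2 + \left(-2\right)^{3}\right) \left(-18\right) = \left(-2 - 8\right) \left(-18\right) = \left(-10\right) \left(-18\right) = 180$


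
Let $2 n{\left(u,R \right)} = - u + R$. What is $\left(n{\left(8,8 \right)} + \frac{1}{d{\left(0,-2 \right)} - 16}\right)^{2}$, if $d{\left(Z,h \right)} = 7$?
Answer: $\frac{1}{81} \approx 0.012346$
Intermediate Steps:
$n{\left(u,R \right)} = \frac{R}{2} - \frac{u}{2}$ ($n{\left(u,R \right)} = \frac{- u + R}{2} = \frac{R - u}{2} = \frac{R}{2} - \frac{u}{2}$)
$\left(n{\left(8,8 \right)} + \frac{1}{d{\left(0,-2 \right)} - 16}\right)^{2} = \left(\left(\frac{1}{2} \cdot 8 - 4\right) + \frac{1}{7 - 16}\right)^{2} = \left(\left(4 - 4\right) + \frac{1}{-9}\right)^{2} = \left(0 - \frac{1}{9}\right)^{2} = \left(- \frac{1}{9}\right)^{2} = \frac{1}{81}$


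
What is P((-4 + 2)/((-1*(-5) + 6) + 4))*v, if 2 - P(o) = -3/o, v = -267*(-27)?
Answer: -295569/2 ≈ -1.4778e+5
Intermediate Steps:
v = 7209
P(o) = 2 + 3/o (P(o) = 2 - (-3)/o = 2 + 3/o)
P((-4 + 2)/((-1*(-5) + 6) + 4))*v = (2 + 3/(((-4 + 2)/((-1*(-5) + 6) + 4))))*7209 = (2 + 3/((-2/((5 + 6) + 4))))*7209 = (2 + 3/((-2/(11 + 4))))*7209 = (2 + 3/((-2/15)))*7209 = (2 + 3/((-2*1/15)))*7209 = (2 + 3/(-2/15))*7209 = (2 + 3*(-15/2))*7209 = (2 - 45/2)*7209 = -41/2*7209 = -295569/2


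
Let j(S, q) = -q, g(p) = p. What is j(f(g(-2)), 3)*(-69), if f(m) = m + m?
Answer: 207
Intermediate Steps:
f(m) = 2*m
j(f(g(-2)), 3)*(-69) = -1*3*(-69) = -3*(-69) = 207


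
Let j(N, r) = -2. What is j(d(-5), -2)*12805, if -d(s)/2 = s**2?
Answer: -25610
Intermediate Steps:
d(s) = -2*s**2
j(d(-5), -2)*12805 = -2*12805 = -25610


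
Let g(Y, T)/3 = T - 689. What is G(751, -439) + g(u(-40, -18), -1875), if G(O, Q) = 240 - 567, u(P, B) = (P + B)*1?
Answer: -8019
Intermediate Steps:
u(P, B) = B + P (u(P, B) = (B + P)*1 = B + P)
G(O, Q) = -327
g(Y, T) = -2067 + 3*T (g(Y, T) = 3*(T - 689) = 3*(-689 + T) = -2067 + 3*T)
G(751, -439) + g(u(-40, -18), -1875) = -327 + (-2067 + 3*(-1875)) = -327 + (-2067 - 5625) = -327 - 7692 = -8019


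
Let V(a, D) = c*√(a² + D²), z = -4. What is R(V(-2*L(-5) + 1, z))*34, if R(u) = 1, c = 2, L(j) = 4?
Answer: 34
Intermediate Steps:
V(a, D) = 2*√(D² + a²) (V(a, D) = 2*√(a² + D²) = 2*√(D² + a²))
R(V(-2*L(-5) + 1, z))*34 = 1*34 = 34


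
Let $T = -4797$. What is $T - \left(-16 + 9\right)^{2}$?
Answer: $-4846$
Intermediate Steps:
$T - \left(-16 + 9\right)^{2} = -4797 - \left(-16 + 9\right)^{2} = -4797 - \left(-7\right)^{2} = -4797 - 49 = -4846$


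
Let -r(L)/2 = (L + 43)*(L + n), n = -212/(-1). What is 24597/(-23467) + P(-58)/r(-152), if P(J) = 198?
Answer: -52847049/51158060 ≈ -1.0330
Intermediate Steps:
n = 212 (n = -212*(-1) = 212)
r(L) = -2*(43 + L)*(212 + L) (r(L) = -2*(L + 43)*(L + 212) = -2*(43 + L)*(212 + L))
24597/(-23467) + P(-58)/r(-152) = 24597/(-23467) + 198/(-18232 - 510*(-152) - 2*(-152)**2) = 24597*(-1/23467) + 198/(-18232 + 77520 - 2*23104) = -24597/23467 + 198/(-18232 + 77520 - 46208) = -24597/23467 + 198/13080 = -24597/23467 + 198*(1/13080) = -24597/23467 + 33/2180 = -52847049/51158060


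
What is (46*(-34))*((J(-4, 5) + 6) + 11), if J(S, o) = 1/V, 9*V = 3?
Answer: -31280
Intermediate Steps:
V = 1/3 (V = (1/9)*3 = 1/3 ≈ 0.33333)
J(S, o) = 3 (J(S, o) = 1/(1/3) = 3)
(46*(-34))*((J(-4, 5) + 6) + 11) = (46*(-34))*((3 + 6) + 11) = -1564*(9 + 11) = -1564*20 = -31280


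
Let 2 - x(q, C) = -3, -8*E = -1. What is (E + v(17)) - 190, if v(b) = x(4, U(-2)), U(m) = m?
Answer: -1479/8 ≈ -184.88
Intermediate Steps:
E = ⅛ (E = -⅛*(-1) = ⅛ ≈ 0.12500)
x(q, C) = 5 (x(q, C) = 2 - 1*(-3) = 2 + 3 = 5)
v(b) = 5
(E + v(17)) - 190 = (⅛ + 5) - 190 = 41/8 - 190 = -1479/8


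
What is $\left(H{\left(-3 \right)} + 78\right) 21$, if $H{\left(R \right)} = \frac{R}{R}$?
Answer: $1659$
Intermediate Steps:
$H{\left(R \right)} = 1$
$\left(H{\left(-3 \right)} + 78\right) 21 = \left(1 + 78\right) 21 = 79 \cdot 21 = 1659$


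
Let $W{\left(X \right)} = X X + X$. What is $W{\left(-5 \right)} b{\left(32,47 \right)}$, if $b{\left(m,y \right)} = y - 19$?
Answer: $560$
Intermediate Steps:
$W{\left(X \right)} = X + X^{2}$ ($W{\left(X \right)} = X^{2} + X = X + X^{2}$)
$b{\left(m,y \right)} = -19 + y$
$W{\left(-5 \right)} b{\left(32,47 \right)} = - 5 \left(1 - 5\right) \left(-19 + 47\right) = \left(-5\right) \left(-4\right) 28 = 20 \cdot 28 = 560$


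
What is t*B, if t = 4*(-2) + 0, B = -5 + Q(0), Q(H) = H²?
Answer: 40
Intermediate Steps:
B = -5 (B = -5 + 0² = -5 + 0 = -5)
t = -8 (t = -8 + 0 = -8)
t*B = -8*(-5) = 40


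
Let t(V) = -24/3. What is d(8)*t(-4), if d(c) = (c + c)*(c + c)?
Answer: -2048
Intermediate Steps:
t(V) = -8 (t(V) = -24*1/3 = -8)
d(c) = 4*c**2 (d(c) = (2*c)*(2*c) = 4*c**2)
d(8)*t(-4) = (4*8**2)*(-8) = (4*64)*(-8) = 256*(-8) = -2048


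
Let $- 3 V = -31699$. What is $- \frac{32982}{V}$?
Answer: $- \frac{98946}{31699} \approx -3.1214$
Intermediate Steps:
$V = \frac{31699}{3}$ ($V = \left(- \frac{1}{3}\right) \left(-31699\right) = \frac{31699}{3} \approx 10566.0$)
$- \frac{32982}{V} = - \frac{32982}{\frac{31699}{3}} = \left(-32982\right) \frac{3}{31699} = - \frac{98946}{31699}$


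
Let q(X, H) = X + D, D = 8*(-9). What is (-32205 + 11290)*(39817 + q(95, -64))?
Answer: -833253600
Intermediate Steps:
D = -72
q(X, H) = -72 + X (q(X, H) = X - 72 = -72 + X)
(-32205 + 11290)*(39817 + q(95, -64)) = (-32205 + 11290)*(39817 + (-72 + 95)) = -20915*(39817 + 23) = -20915*39840 = -833253600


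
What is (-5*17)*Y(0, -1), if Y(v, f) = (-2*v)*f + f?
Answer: 85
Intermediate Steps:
Y(v, f) = f - 2*f*v (Y(v, f) = -2*f*v + f = f - 2*f*v)
(-5*17)*Y(0, -1) = (-5*17)*(-(1 - 2*0)) = -(-85)*(1 + 0) = -(-85) = -85*(-1) = 85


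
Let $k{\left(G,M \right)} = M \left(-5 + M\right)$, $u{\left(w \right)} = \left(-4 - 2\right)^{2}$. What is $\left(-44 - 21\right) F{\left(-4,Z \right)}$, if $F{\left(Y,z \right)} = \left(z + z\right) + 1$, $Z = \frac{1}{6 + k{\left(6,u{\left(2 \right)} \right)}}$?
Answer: $- \frac{36530}{561} \approx -65.116$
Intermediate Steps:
$u{\left(w \right)} = 36$ ($u{\left(w \right)} = \left(-6\right)^{2} = 36$)
$Z = \frac{1}{1122}$ ($Z = \frac{1}{6 + 36 \left(-5 + 36\right)} = \frac{1}{6 + 36 \cdot 31} = \frac{1}{6 + 1116} = \frac{1}{1122} \approx 0.00089127$)
$F{\left(Y,z \right)} = 1 + 2 z$ ($F{\left(Y,z \right)} = 2 z + 1 = 1 + 2 z$)
$\left(-44 - 21\right) F{\left(-4,Z \right)} = \left(-44 - 21\right) \left(1 + 2 \cdot \frac{1}{1122}\right) = - 65 \left(1 + \frac{1}{561}\right) = \left(-65\right) \frac{562}{561} = - \frac{36530}{561}$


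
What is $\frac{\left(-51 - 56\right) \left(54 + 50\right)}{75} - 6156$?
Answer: $- \frac{472828}{75} \approx -6304.4$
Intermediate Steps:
$\frac{\left(-51 - 56\right) \left(54 + 50\right)}{75} - 6156 = \left(-107\right) 104 \cdot \frac{1}{75} - 6156 = \left(-11128\right) \frac{1}{75} - 6156 = - \frac{11128}{75} - 6156 = - \frac{472828}{75}$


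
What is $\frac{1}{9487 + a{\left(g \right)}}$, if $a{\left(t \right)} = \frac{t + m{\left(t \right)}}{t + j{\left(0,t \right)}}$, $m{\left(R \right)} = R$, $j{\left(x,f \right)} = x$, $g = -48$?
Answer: $\frac{1}{9489} \approx 0.00010539$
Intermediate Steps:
$a{\left(t \right)} = 2$ ($a{\left(t \right)} = \frac{t + t}{t + 0} = \frac{2 t}{t} = 2$)
$\frac{1}{9487 + a{\left(g \right)}} = \frac{1}{9487 + 2} = \frac{1}{9489}$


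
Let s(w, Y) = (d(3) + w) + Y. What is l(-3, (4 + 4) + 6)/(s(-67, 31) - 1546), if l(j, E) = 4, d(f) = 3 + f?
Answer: -1/394 ≈ -0.0025381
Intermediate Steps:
s(w, Y) = 6 + Y + w (s(w, Y) = ((3 + 3) + w) + Y = (6 + w) + Y = 6 + Y + w)
l(-3, (4 + 4) + 6)/(s(-67, 31) - 1546) = 4/((6 + 31 - 67) - 1546) = 4/(-30 - 1546) = 4/(-1576) = 4*(-1/1576) = -1/394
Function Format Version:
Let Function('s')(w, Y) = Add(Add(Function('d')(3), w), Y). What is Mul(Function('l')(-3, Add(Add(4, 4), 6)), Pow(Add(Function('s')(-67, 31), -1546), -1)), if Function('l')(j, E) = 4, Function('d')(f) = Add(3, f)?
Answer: Rational(-1, 394) ≈ -0.0025381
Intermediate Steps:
Function('s')(w, Y) = Add(6, Y, w) (Function('s')(w, Y) = Add(Add(Add(3, 3), w), Y) = Add(Add(6, w), Y) = Add(6, Y, w))
Mul(Function('l')(-3, Add(Add(4, 4), 6)), Pow(Add(Function('s')(-67, 31), -1546), -1)) = Mul(4, Pow(Add(Add(6, 31, -67), -1546), -1)) = Mul(4, Pow(Add(-30, -1546), -1)) = Mul(4, Pow(-1576, -1)) = Mul(4, Rational(-1, 1576)) = Rational(-1, 394)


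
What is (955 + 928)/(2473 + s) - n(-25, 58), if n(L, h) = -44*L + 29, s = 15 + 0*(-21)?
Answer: -2807069/2488 ≈ -1128.2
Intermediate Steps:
s = 15 (s = 15 + 0 = 15)
n(L, h) = 29 - 44*L
(955 + 928)/(2473 + s) - n(-25, 58) = (955 + 928)/(2473 + 15) - (29 - 44*(-25)) = 1883/2488 - (29 + 1100) = 1883*(1/2488) - 1*1129 = 1883/2488 - 1129 = -2807069/2488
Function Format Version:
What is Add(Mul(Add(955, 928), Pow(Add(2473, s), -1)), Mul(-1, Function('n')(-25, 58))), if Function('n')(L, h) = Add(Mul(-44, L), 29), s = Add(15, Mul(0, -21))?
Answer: Rational(-2807069, 2488) ≈ -1128.2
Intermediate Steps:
s = 15 (s = Add(15, 0) = 15)
Function('n')(L, h) = Add(29, Mul(-44, L))
Add(Mul(Add(955, 928), Pow(Add(2473, s), -1)), Mul(-1, Function('n')(-25, 58))) = Add(Mul(Add(955, 928), Pow(Add(2473, 15), -1)), Mul(-1, Add(29, Mul(-44, -25)))) = Add(Mul(1883, Pow(2488, -1)), Mul(-1, Add(29, 1100))) = Add(Mul(1883, Rational(1, 2488)), Mul(-1, 1129)) = Add(Rational(1883, 2488), -1129) = Rational(-2807069, 2488)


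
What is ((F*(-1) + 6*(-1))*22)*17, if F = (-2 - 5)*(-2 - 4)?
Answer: -17952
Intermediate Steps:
F = 42 (F = -7*(-6) = 42)
((F*(-1) + 6*(-1))*22)*17 = ((42*(-1) + 6*(-1))*22)*17 = ((-42 - 6)*22)*17 = -48*22*17 = -1056*17 = -17952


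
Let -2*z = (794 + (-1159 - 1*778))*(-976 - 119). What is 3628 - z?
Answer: 1258841/2 ≈ 6.2942e+5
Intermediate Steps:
z = -1251585/2 (z = -(794 + (-1159 - 1*778))*(-976 - 119)/2 = -(794 + (-1159 - 778))*(-1095)/2 = -(794 - 1937)*(-1095)/2 = -(-1143)*(-1095)/2 = -1/2*1251585 = -1251585/2 ≈ -6.2579e+5)
3628 - z = 3628 - 1*(-1251585/2) = 3628 + 1251585/2 = 1258841/2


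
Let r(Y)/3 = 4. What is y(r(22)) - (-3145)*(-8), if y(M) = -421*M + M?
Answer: -30200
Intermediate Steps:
r(Y) = 12 (r(Y) = 3*4 = 12)
y(M) = -420*M
y(r(22)) - (-3145)*(-8) = -420*12 - (-3145)*(-8) = -5040 - 1*25160 = -5040 - 25160 = -30200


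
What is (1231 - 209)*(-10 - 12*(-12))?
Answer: 136948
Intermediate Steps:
(1231 - 209)*(-10 - 12*(-12)) = 1022*(-10 + 144) = 1022*134 = 136948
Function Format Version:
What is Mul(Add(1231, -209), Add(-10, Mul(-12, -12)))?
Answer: 136948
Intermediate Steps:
Mul(Add(1231, -209), Add(-10, Mul(-12, -12))) = Mul(1022, Add(-10, 144)) = Mul(1022, 134) = 136948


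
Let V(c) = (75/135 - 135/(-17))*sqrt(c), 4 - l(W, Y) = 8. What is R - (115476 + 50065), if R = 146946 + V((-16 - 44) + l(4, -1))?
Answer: -18595 + 10400*I/153 ≈ -18595.0 + 67.974*I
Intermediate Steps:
l(W, Y) = -4 (l(W, Y) = 4 - 1*8 = 4 - 8 = -4)
V(c) = 1300*sqrt(c)/153 (V(c) = (75*(1/135) - 135*(-1/17))*sqrt(c) = (5/9 + 135/17)*sqrt(c) = 1300*sqrt(c)/153)
R = 146946 + 10400*I/153 (R = 146946 + 1300*sqrt((-16 - 44) - 4)/153 = 146946 + 1300*sqrt(-60 - 4)/153 = 146946 + 1300*sqrt(-64)/153 = 146946 + 1300*(8*I)/153 = 146946 + 10400*I/153 ≈ 1.4695e+5 + 67.974*I)
R - (115476 + 50065) = (146946 + 10400*I/153) - (115476 + 50065) = (146946 + 10400*I/153) - 1*165541 = (146946 + 10400*I/153) - 165541 = -18595 + 10400*I/153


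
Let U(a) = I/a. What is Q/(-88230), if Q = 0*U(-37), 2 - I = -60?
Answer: 0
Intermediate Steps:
I = 62 (I = 2 - 1*(-60) = 2 + 60 = 62)
U(a) = 62/a
Q = 0 (Q = 0*(62/(-37)) = 0*(62*(-1/37)) = 0*(-62/37) = 0)
Q/(-88230) = 0/(-88230) = 0*(-1/88230) = 0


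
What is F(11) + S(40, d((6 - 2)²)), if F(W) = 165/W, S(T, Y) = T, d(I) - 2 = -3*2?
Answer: 55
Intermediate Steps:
d(I) = -4 (d(I) = 2 - 3*2 = 2 - 6 = -4)
F(11) + S(40, d((6 - 2)²)) = 165/11 + 40 = 165*(1/11) + 40 = 15 + 40 = 55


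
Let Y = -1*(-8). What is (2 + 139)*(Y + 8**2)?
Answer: 10152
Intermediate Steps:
Y = 8
(2 + 139)*(Y + 8**2) = (2 + 139)*(8 + 8**2) = 141*(8 + 64) = 141*72 = 10152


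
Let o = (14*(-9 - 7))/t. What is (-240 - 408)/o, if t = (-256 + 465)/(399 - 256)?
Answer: 1539/364 ≈ 4.2280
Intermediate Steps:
t = 19/13 (t = 209/143 = 209*(1/143) = 19/13 ≈ 1.4615)
o = -2912/19 (o = (14*(-9 - 7))/(19/13) = (14*(-16))*(13/19) = -224*13/19 = -2912/19 ≈ -153.26)
(-240 - 408)/o = (-240 - 408)/(-2912/19) = -648*(-19/2912) = 1539/364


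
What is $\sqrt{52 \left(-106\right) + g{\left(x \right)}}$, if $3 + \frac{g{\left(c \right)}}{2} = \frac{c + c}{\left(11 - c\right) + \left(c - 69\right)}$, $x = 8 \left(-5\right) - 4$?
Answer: $\frac{i \sqrt{4638086}}{29} \approx 74.263 i$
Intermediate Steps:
$x = -44$ ($x = -40 - 4 = -44$)
$g{\left(c \right)} = -6 - \frac{2 c}{29}$ ($g{\left(c \right)} = -6 + 2 \frac{c + c}{\left(11 - c\right) + \left(c - 69\right)} = -6 + 2 \frac{2 c}{\left(11 - c\right) + \left(-69 + c\right)} = -6 + 2 \frac{2 c}{-58} = -6 + 2 \cdot 2 c \left(- \frac{1}{58}\right) = -6 + 2 \left(- \frac{c}{29}\right) = -6 - \frac{2 c}{29}$)
$\sqrt{52 \left(-106\right) + g{\left(x \right)}} = \sqrt{52 \left(-106\right) - \frac{86}{29}} = \sqrt{-5512 + \left(-6 + \frac{88}{29}\right)} = \sqrt{-5512 - \frac{86}{29}} = \sqrt{- \frac{159934}{29}} = \frac{i \sqrt{4638086}}{29}$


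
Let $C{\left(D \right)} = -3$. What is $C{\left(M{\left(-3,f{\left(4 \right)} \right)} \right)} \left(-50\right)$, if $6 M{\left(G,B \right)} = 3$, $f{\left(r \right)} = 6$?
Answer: $150$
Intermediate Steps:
$M{\left(G,B \right)} = \frac{1}{2}$ ($M{\left(G,B \right)} = \frac{1}{6} \cdot 3 = \frac{1}{2}$)
$C{\left(M{\left(-3,f{\left(4 \right)} \right)} \right)} \left(-50\right) = \left(-3\right) \left(-50\right) = 150$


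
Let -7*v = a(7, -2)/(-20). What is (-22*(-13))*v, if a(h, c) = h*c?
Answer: -143/5 ≈ -28.600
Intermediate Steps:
a(h, c) = c*h
v = -⅒ (v = -(-2*7)/(7*(-20)) = -(-2)*(-1)/20 = -⅐*7/10 = -⅒ ≈ -0.10000)
(-22*(-13))*v = -22*(-13)*(-⅒) = 286*(-⅒) = -143/5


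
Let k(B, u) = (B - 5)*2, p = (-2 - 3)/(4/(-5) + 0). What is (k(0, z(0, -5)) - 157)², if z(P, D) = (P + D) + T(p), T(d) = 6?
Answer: 27889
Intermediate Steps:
p = 25/4 (p = -5/(4*(-⅕) + 0) = -5/(-⅘ + 0) = -5/(-⅘) = -5*(-5/4) = 25/4 ≈ 6.2500)
z(P, D) = 6 + D + P (z(P, D) = (P + D) + 6 = (D + P) + 6 = 6 + D + P)
k(B, u) = -10 + 2*B (k(B, u) = (-5 + B)*2 = -10 + 2*B)
(k(0, z(0, -5)) - 157)² = ((-10 + 2*0) - 157)² = ((-10 + 0) - 157)² = (-10 - 157)² = (-167)² = 27889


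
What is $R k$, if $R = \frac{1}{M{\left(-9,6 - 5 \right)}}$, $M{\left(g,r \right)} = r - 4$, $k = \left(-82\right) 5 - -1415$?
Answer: $-335$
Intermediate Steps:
$k = 1005$ ($k = -410 + 1415 = 1005$)
$M{\left(g,r \right)} = -4 + r$
$R = - \frac{1}{3}$ ($R = \frac{1}{-4 + \left(6 - 5\right)} = \frac{1}{-4 + 1} = \frac{1}{-3} = - \frac{1}{3} \approx -0.33333$)
$R k = \left(- \frac{1}{3}\right) 1005 = -335$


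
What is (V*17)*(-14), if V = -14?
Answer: 3332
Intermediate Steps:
(V*17)*(-14) = -14*17*(-14) = -238*(-14) = 3332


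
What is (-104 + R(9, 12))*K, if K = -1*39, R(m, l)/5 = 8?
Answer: 2496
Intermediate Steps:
R(m, l) = 40 (R(m, l) = 5*8 = 40)
K = -39
(-104 + R(9, 12))*K = (-104 + 40)*(-39) = -64*(-39) = 2496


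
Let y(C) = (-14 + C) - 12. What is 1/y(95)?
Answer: 1/69 ≈ 0.014493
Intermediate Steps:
y(C) = -26 + C
1/y(95) = 1/(-26 + 95) = 1/69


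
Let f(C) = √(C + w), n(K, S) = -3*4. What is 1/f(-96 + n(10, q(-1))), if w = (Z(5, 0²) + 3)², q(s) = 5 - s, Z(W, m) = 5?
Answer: -I*√11/22 ≈ -0.15076*I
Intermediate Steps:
n(K, S) = -12
w = 64 (w = (5 + 3)² = 8² = 64)
f(C) = √(64 + C) (f(C) = √(C + 64) = √(64 + C))
1/f(-96 + n(10, q(-1))) = 1/(√(64 + (-96 - 12))) = 1/(√(64 - 108)) = 1/(√(-44)) = 1/(2*I*√11) = -I*√11/22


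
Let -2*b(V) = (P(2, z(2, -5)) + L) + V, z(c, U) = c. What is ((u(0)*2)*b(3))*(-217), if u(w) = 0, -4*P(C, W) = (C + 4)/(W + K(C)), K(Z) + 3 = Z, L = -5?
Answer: 0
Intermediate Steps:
K(Z) = -3 + Z
P(C, W) = -(4 + C)/(4*(-3 + C + W)) (P(C, W) = -(C + 4)/(4*(W + (-3 + C))) = -(4 + C)/(4*(-3 + C + W)))
b(V) = 13/4 - V/2 (b(V) = -(((-1 - 1/4*2)/(-3 + 2 + 2) - 5) + V)/2 = -(((-1 - 1/2)/1 - 5) + V)/2 = -((1*(-3/2) - 5) + V)/2 = -((-3/2 - 5) + V)/2 = -(-13/2 + V)/2 = 13/4 - V/2)
((u(0)*2)*b(3))*(-217) = ((0*2)*(13/4 - 1/2*3))*(-217) = (0*(13/4 - 3/2))*(-217) = (0*(7/4))*(-217) = 0*(-217) = 0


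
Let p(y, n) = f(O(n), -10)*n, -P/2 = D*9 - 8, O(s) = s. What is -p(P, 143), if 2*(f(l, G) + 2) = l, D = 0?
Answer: -19877/2 ≈ -9938.5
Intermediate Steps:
f(l, G) = -2 + l/2
P = 16 (P = -2*(0*9 - 8) = -2*(0 - 8) = -2*(-8) = 16)
p(y, n) = n*(-2 + n/2) (p(y, n) = (-2 + n/2)*n = n*(-2 + n/2))
-p(P, 143) = -143*(-4 + 143)/2 = -143*139/2 = -1*19877/2 = -19877/2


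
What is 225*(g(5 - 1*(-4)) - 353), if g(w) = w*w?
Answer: -61200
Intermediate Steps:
g(w) = w**2
225*(g(5 - 1*(-4)) - 353) = 225*((5 - 1*(-4))**2 - 353) = 225*((5 + 4)**2 - 353) = 225*(9**2 - 353) = 225*(81 - 353) = 225*(-272) = -61200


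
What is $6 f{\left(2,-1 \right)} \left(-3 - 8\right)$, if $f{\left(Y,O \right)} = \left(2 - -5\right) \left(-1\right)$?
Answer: $462$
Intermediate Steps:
$f{\left(Y,O \right)} = -7$ ($f{\left(Y,O \right)} = \left(2 + 5\right) \left(-1\right) = 7 \left(-1\right) = -7$)
$6 f{\left(2,-1 \right)} \left(-3 - 8\right) = 6 \left(-7\right) \left(-3 - 8\right) = - 42 \left(-3 - 8\right) = \left(-42\right) \left(-11\right) = 462$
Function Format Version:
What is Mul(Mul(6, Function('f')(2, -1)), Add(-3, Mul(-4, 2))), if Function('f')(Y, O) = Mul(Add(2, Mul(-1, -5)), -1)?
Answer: 462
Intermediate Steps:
Function('f')(Y, O) = -7 (Function('f')(Y, O) = Mul(Add(2, 5), -1) = Mul(7, -1) = -7)
Mul(Mul(6, Function('f')(2, -1)), Add(-3, Mul(-4, 2))) = Mul(Mul(6, -7), Add(-3, Mul(-4, 2))) = Mul(-42, Add(-3, -8)) = Mul(-42, -11) = 462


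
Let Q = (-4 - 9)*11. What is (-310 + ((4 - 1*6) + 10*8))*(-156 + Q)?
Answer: 69368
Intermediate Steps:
Q = -143 (Q = -13*11 = -143)
(-310 + ((4 - 1*6) + 10*8))*(-156 + Q) = (-310 + ((4 - 1*6) + 10*8))*(-156 - 143) = (-310 + ((4 - 6) + 80))*(-299) = (-310 + (-2 + 80))*(-299) = (-310 + 78)*(-299) = -232*(-299) = 69368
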